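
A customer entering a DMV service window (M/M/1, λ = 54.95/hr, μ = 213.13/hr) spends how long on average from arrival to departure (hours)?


W = 1/(μ−λ) = 1/(213.13 − 54.95) = 1/158.18 = 0.006322 hr

Final: 0.006322 hr


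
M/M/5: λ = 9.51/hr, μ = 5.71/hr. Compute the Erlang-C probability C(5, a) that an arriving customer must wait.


a = λ/μ = 1.6655; ρ = a/5 = 0.3331
P₀ = 0.188567 (from M/M/c formula)
C(c,a) = [a^c/(c!(1−ρ))]·P₀ = [12.81510/(120·0.6669)]·0.188567
= 0.16013·0.188567 = 0.030196

Final: 0.030196


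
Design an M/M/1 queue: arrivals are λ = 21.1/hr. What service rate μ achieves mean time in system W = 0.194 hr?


W = 1/(μ−λ) ⇒ μ − λ = 1/W = 1/0.194 = 5.1546
μ = λ + 1/W = 21.1 + 5.1546 = 26.2546 per hr

Final: 26.2546 /hr


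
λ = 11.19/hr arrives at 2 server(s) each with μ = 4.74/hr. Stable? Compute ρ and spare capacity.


Total capacity cμ = 2·4.74 = 9.48/hr
ρ = λ/(cμ) = 11.19/9.48 = 1.1804
Stable ⇔ ρ < 1: NO
Spare capacity = cμ − λ = 9.48 − 11.19 = -1.71/hr

Final: ρ = 1.1804; unstable; margin = -1.71/hr


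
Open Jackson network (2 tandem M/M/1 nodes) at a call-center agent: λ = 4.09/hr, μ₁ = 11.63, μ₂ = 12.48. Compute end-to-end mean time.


Each node sees arrival rate λ = 4.09/hr (tandem ⇒ throughput preserved).
W₁ = 1/(μ₁−λ) = 1/(11.63−4.09) = 0.13263 hr
W₂ = 1/(μ₂−λ) = 1/(12.48−4.09) = 0.11919 hr
W_total = W₁ + W₂ = 0.13263 + 0.11919 = 0.25182 hr

Final: 0.25182 hr


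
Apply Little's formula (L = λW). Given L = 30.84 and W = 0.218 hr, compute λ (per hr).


λ = L/W = 30.84/0.218 = 141.4679 /hr

Final: 141.4679 /hr


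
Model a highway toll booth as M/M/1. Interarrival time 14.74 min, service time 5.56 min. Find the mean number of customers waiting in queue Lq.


λ = 60/14.74 = 4.0706 /hr
μ = 60/5.56 = 10.7914 /hr
ρ = λ/μ = 4.0706/10.7914 = 0.3772
Lq = ρ²/(1−ρ) = 0.1423/0.6228 = 0.2285

Final: 0.2285


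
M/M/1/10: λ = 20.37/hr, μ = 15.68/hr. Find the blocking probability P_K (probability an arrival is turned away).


ρ = λ/μ = 20.37/15.68 = 1.2991
P_K = (1−ρ)ρ^K/(1−ρ^(K+1)) = (-0.2991·13.691458)/(1 − 17.786671)
= -4.095213/-16.786671 = 0.243956

Final: 0.243956


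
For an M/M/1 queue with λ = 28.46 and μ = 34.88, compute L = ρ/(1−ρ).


ρ = λ/μ = 28.46/34.88 = 0.8159
L = ρ/(1−ρ) = 0.8159/(1 − 0.8159) = 0.8159/0.1841 = 4.4330

Final: 4.4330


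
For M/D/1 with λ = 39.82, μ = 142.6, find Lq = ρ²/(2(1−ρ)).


ρ = 39.82/142.6 = 0.2792
M/D/1: Lq = ρ²/(2(1−ρ)) = 0.07798/(2·0.7208) = 0.05409

Final: 0.05409


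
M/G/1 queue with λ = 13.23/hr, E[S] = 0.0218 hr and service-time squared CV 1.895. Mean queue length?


ρ = λ·E[S] = 13.23·0.0218 = 0.2884
Lq = ρ²(1+C_s²)/(2(1−ρ)) = 0.08318·(1+1.895)/(2·0.7116)
= 0.08318·2.8950/1.4232 = 0.16921

Final: 0.16921


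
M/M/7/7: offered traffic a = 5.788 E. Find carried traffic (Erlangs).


B(7,5.788) = 0.171242 (Erlang-B)
Carried load = a(1 − B) = 5.788·(1 − 0.171242) = 5.788·0.828758 = 4.7969 E

Final: 4.7969 Erlangs


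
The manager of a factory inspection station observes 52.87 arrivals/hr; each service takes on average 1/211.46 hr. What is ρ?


ρ = λ/μ = 52.87/211.46 = 0.2500

Final: 0.2500


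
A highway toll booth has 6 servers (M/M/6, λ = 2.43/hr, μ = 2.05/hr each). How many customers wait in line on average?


a = λ/μ = 1.1854; ρ = a/6 = 0.1976
P₀ = 0.305617
Lq = P₀·a^c·ρ / (c!·(1−ρ)²) = 0.305617·2.77405·0.1976/(720·0.64391)
= 0.0003613

Final: 0.0003613


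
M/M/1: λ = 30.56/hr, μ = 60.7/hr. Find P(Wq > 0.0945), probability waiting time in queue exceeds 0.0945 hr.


ρ = 30.56/60.7 = 0.5035
P(Wq > t) = ρ·e^{−(μ−λ)t} = 0.5035·e^{−2.8482}
= 0.5035·0.057947 = 0.029174

Final: 0.029174


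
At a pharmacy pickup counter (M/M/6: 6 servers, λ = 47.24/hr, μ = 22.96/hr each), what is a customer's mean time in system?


a = 2.0575; ρ = 0.3429; P₀ = 0.127550
Lq = P₀·a^c·ρ/(c!(1−ρ)²) = 0.01067
Wq = Lq/λ = 0.01067/47.24 = 0.0002259 hr
W = Wq + 1/μ = 0.0002259 + 0.04355 = 0.04378 hr

Final: 0.04378 hr


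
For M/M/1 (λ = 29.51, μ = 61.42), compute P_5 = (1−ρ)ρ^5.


ρ = 29.51/61.42 = 0.4805
P_n = (1−ρ)·ρ^n = (1 − 0.4805)·0.4805^5 = 0.5195·0.025603 = 0.013302

Final: 0.013302


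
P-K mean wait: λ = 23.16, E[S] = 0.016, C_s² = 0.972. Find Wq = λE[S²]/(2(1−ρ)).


ρ = λ·E[S] = 23.16·0.016 = 0.3706
E[S²] = E[S]²(1+C_s²) = 0.016²·(1+0.972) = 0.0005048
Wq = λ·E[S²]/(2(1−ρ)) = 23.16·0.0005048/(2·0.6294) = 0.009288 hr

Final: 0.009288 hr


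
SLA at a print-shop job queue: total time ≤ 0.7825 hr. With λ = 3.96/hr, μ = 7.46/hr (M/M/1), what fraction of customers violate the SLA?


W ~ Exponential(μ−λ) for M/M/1.
μ − λ = 7.46 − 3.96 = 3.5000
P(W > t) = e^{−(μ−λ)t} = e^{−2.7388} = 0.064651

Final: 0.064651


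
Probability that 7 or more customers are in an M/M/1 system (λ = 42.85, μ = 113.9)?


ρ = 42.85/113.9 = 0.3762
P(N ≥ n) = ρ^n = 0.3762^7 = 0.001067

Final: 0.001067


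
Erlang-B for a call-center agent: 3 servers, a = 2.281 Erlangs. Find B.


B(c,a) = (a^c/c!) / Σ_{k=0}^{c} a^k/k!
a^3/3! = 1.977992
Σ terms (k=0..3): 1.00000 + 2.28100 + 2.60148 + 1.97799 = 7.860473
B = 1.977992/7.860473 = 0.251638

Final: 0.251638


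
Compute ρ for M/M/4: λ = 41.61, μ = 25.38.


ρ = λ/(cμ) = 41.61/(4·25.38) = 41.61/101.52 = 0.4099

Final: 0.4099


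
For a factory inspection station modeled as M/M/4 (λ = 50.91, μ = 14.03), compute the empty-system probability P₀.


a = λ/μ = 50.91/14.03 = 3.6287; ρ = a/c = 0.9072
Σ_{k=0}^{3} a^k/k! (terms k=0..3) = 1.00000 + 3.62865 + 6.58356 + 7.96315 = 19.17537
Tail: a^4/(4!(1−ρ)) = 173.37310/(24·0.09284) = 77.81269
P₀ = 1/(19.17537 + 77.81269) = 1/96.98805 = 0.010311

Final: 0.010311


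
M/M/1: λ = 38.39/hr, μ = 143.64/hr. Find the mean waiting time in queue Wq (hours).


ρ = 38.39/143.64 = 0.2673
Wq = ρ/(μ−λ) = 0.2673/(143.64 − 38.39) = 0.2673/105.25 = 0.002539 hr

Final: 0.002539 hr


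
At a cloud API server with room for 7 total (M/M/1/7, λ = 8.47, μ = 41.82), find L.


ρ = 8.47/41.82 = 0.2025
L = ρ[1 − (K+1)ρ^K + Kρ^(K+1)] / [(1−ρ)(1−ρ^(K+1))]
Numerator: 0.2025·(1 − 8·0.00001398 + 7·0.000002831) = 0.202516
Denominator: (0.7975)·(0.999997) = 0.797463
L = 0.202516/0.797463 = 0.2540

Final: 0.2540


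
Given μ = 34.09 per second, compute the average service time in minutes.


Mean service time = 1/μ = 1/34.09 second = 0.02933 second
In minutes: 0.02933 × 0.0166667 = 0.0004889 min

Final: 0.0004889 min


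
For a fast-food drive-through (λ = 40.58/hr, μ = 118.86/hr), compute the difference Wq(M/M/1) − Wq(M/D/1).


ρ = 40.58/118.86 = 0.3414
Wq(M/M/1) = ρ/(μ−λ) = 0.3414/78.28 = 0.004361 hr
Wq(M/D/1) = ρ/(2(μ−λ)) = 0.002181 hr
Savings = 0.004361 − 0.002181 = 0.002181 hr

Final: 0.002181 hr


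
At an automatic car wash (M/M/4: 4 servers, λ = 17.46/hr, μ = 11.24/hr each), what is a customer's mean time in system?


a = 1.5534; ρ = 0.3883; P₀ = 0.209151
Lq = P₀·a^c·ρ/(c!(1−ρ)²) = 0.05267
Wq = Lq/λ = 0.05267/17.46 = 0.003017 hr
W = Wq + 1/μ = 0.003017 + 0.08897 = 0.09198 hr

Final: 0.09198 hr


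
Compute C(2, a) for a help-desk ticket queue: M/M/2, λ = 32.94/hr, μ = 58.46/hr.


a = λ/μ = 0.5635; ρ = a/2 = 0.2817
P₀ = 0.560390 (from M/M/c formula)
C(c,a) = [a^c/(c!(1−ρ))]·P₀ = [0.31749/(2·0.7183)]·0.560390
= 0.22101·0.560390 = 0.123852

Final: 0.123852


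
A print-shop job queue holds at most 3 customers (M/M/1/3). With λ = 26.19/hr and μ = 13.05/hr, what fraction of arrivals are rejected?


ρ = λ/μ = 26.19/13.05 = 2.0069
P_K = (1−ρ)ρ^K/(1−ρ^(K+1)) = (-1.0069·8.083044)/(1 − 16.221834)
= -8.138789/-15.221834 = 0.534679

Final: 0.534679


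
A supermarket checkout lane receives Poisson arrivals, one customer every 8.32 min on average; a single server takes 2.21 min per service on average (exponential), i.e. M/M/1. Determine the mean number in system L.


λ = 60/8.32 = 7.2115 /hr
μ = 60/2.21 = 27.1493 /hr
ρ = λ/μ = 7.2115/27.1493 = 0.2656
L = ρ/(1−ρ) = 0.2656/0.7344 = 0.3617

Final: 0.3617


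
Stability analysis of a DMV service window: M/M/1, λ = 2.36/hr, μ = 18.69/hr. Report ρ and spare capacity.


Total capacity cμ = 1·18.69 = 18.69/hr
ρ = λ/(cμ) = 2.36/18.69 = 0.1263
Stable ⇔ ρ < 1: YES
Spare capacity = cμ − λ = 18.69 − 2.36 = 16.33/hr

Final: ρ = 0.1263; stable; margin = 16.33/hr


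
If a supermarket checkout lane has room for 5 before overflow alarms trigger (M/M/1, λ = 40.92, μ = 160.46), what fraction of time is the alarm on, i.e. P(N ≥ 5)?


ρ = 40.92/160.46 = 0.2550
P(N ≥ n) = ρ^n = 0.2550^5 = 0.001079

Final: 0.001079


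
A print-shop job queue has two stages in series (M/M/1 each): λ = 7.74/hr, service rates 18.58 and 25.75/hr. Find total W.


Each node sees arrival rate λ = 7.74/hr (tandem ⇒ throughput preserved).
W₁ = 1/(μ₁−λ) = 1/(18.58−7.74) = 0.09225 hr
W₂ = 1/(μ₂−λ) = 1/(25.75−7.74) = 0.05552 hr
W_total = W₁ + W₂ = 0.09225 + 0.05552 = 0.14778 hr

Final: 0.14778 hr


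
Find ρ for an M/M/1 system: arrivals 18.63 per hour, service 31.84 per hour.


ρ = λ/μ = 18.63/31.84 = 0.5851

Final: 0.5851


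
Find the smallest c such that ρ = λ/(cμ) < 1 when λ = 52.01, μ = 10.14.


Stability requires cμ > λ ⇔ c > λ/μ.
λ/μ = 52.01/10.14 = 5.1292
Minimum integer c = ⌊5.1292⌋ + 1 = 6
Check: 6·10.14 = 60.84 > 52.01, while 5·10.14 = 50.70 ≤ 52.01

Final: 6 servers


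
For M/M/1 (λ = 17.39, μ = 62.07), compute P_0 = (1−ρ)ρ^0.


ρ = 17.39/62.07 = 0.2802
P_n = (1−ρ)·ρ^n = (1 − 0.2802)·0.2802^0 = 0.7198·1.000000 = 0.719832

Final: 0.719832


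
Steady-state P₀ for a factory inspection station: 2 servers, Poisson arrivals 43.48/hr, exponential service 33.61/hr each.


a = λ/μ = 43.48/33.61 = 1.2937; ρ = a/c = 0.6468
Σ_{k=0}^{1} a^k/k! (terms k=0..1) = 1.00000 + 1.29366 = 2.29366
Tail: a^2/(2!(1−ρ)) = 1.67356/(2·0.3532) = 2.36935
P₀ = 1/(2.29366 + 2.36935) = 1/4.66302 = 0.214453

Final: 0.214453


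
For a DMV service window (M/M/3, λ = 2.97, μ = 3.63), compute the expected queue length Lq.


a = λ/μ = 0.8182; ρ = a/3 = 0.2727
P₀ = 0.438903
Lq = P₀·a^c·ρ / (c!·(1−ρ)²) = 0.438903·0.54771·0.2727/(6·0.52893)
= 0.02066

Final: 0.02066


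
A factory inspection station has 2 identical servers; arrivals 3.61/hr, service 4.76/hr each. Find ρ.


ρ = λ/(cμ) = 3.61/(2·4.76) = 3.61/9.52 = 0.3792

Final: 0.3792


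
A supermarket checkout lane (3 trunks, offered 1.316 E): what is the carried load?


B(3,1.316) = 0.106647 (Erlang-B)
Carried load = a(1 − B) = 1.316·(1 − 0.106647) = 1.316·0.893353 = 1.1757 E

Final: 1.1757 Erlangs


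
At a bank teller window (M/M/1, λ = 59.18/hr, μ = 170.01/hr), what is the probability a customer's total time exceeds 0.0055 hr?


W ~ Exponential(μ−λ) for M/M/1.
μ − λ = 170.01 − 59.18 = 110.8300
P(W > t) = e^{−(μ−λ)t} = e^{−0.6096} = 0.543587

Final: 0.543587


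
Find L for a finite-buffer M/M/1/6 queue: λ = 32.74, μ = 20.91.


ρ = 32.74/20.91 = 1.5658
L = ρ[1 − (K+1)ρ^K + Kρ^(K+1)] / [(1−ρ)(1−ρ^(K+1))]
Numerator: 1.5658·(1 − 7·14.734922 + 6·23.071323) = 56.811149
Denominator: (-0.5658)·(-22.071323) = 12.487028
L = 56.811149/12.487028 = 4.5496

Final: 4.5496


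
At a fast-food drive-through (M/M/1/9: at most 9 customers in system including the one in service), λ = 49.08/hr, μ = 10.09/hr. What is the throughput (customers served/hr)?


ρ = 4.8642; P_K = (1−ρ)ρ^9/(1−ρ^10) = 0.794417
λ_eff = λ(1 − P_K) = 49.08·(1 − 0.794417) = 49.08·0.205583 = 10.0900 /hr

Final: 10.0900 /hr


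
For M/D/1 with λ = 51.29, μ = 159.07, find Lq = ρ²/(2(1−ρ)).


ρ = 51.29/159.07 = 0.3224
M/D/1: Lq = ρ²/(2(1−ρ)) = 0.1040/(2·0.6776) = 0.07672

Final: 0.07672


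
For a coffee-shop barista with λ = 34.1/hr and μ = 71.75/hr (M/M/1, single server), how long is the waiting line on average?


ρ = 34.1/71.75 = 0.4753
Lq = ρ²/(1−ρ) = 0.2259/0.5247 = 0.4304

Final: 0.4304


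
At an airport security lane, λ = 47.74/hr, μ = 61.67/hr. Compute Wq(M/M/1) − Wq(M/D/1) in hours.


ρ = 47.74/61.67 = 0.7741
Wq(M/M/1) = ρ/(μ−λ) = 0.7741/13.93 = 0.05557 hr
Wq(M/D/1) = ρ/(2(μ−λ)) = 0.02779 hr
Savings = 0.05557 − 0.02779 = 0.02779 hr

Final: 0.02779 hr


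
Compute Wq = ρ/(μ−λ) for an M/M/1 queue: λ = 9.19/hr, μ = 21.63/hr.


ρ = 9.19/21.63 = 0.4249
Wq = ρ/(μ−λ) = 0.4249/(21.63 − 9.19) = 0.4249/12.44 = 0.03415 hr

Final: 0.03415 hr


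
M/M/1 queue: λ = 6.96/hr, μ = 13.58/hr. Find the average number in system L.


ρ = λ/μ = 6.96/13.58 = 0.5125
L = ρ/(1−ρ) = 0.5125/(1 − 0.5125) = 0.5125/0.4875 = 1.0514

Final: 1.0514


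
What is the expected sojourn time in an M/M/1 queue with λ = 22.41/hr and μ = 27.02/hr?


W = 1/(μ−λ) = 1/(27.02 − 22.41) = 1/4.61 = 0.2169 hr

Final: 0.2169 hr


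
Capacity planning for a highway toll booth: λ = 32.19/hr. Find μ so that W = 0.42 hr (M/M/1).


W = 1/(μ−λ) ⇒ μ − λ = 1/W = 1/0.42 = 2.3810
μ = λ + 1/W = 32.19 + 2.3810 = 34.5710 per hr

Final: 34.5710 /hr


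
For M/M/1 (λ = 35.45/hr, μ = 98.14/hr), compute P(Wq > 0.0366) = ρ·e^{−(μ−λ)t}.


ρ = 35.45/98.14 = 0.3612
P(Wq > t) = ρ·e^{−(μ−λ)t} = 0.3612·e^{−2.2945}
= 0.3612·0.100816 = 0.036417

Final: 0.036417


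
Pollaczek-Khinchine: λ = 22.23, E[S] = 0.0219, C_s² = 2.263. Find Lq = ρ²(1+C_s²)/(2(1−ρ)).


ρ = λ·E[S] = 22.23·0.0219 = 0.4868
Lq = ρ²(1+C_s²)/(2(1−ρ)) = 0.2370·(1+2.263)/(2·0.5132)
= 0.2370·3.2630/1.0263 = 0.75353

Final: 0.75353


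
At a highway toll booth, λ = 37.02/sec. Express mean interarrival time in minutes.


Mean interarrival time = 1/λ = 1/37.02 second = 0.02701 second
In minutes: 0.02701 × 0.0166667 = 0.0004502 min

Final: 0.0004502 min


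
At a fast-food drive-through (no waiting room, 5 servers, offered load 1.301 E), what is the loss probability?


B(c,a) = (a^c/c!) / Σ_{k=0}^{c} a^k/k!
a^5/5! = 0.031060
Σ terms (k=0..5): 1.00000 + 1.30100 + 0.84630 + 0.36701 + 0.11937 + 0.03106 = 3.664744
B = 0.031060/3.664744 = 0.008475

Final: 0.008475


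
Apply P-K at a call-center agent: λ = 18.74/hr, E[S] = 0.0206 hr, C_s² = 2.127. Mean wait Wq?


ρ = λ·E[S] = 18.74·0.0206 = 0.3860
E[S²] = E[S]²(1+C_s²) = 0.0206²·(1+2.127) = 0.001327
Wq = λ·E[S²]/(2(1−ρ)) = 18.74·0.001327/(2·0.6140) = 0.02025 hr

Final: 0.02025 hr


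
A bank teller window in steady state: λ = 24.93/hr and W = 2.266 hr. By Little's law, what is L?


L = λW = 24.93·2.266 = 56.4914

Final: 56.4914


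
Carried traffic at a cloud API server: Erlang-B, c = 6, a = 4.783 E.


B(6,4.783) = 0.175497 (Erlang-B)
Carried load = a(1 − B) = 4.783·(1 − 0.175497) = 4.783·0.824503 = 3.9436 E

Final: 3.9436 Erlangs


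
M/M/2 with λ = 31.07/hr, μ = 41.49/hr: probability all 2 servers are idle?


a = λ/μ = 31.07/41.49 = 0.7489; ρ = a/c = 0.3744
Σ_{k=0}^{1} a^k/k! (terms k=0..1) = 1.00000 + 0.74886 = 1.74886
Tail: a^2/(2!(1−ρ)) = 0.56078/(2·0.6256) = 0.44822
P₀ = 1/(1.74886 + 0.44822) = 1/2.19707 = 0.455151

Final: 0.455151


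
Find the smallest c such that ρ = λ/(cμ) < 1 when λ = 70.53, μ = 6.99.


Stability requires cμ > λ ⇔ c > λ/μ.
λ/μ = 70.53/6.99 = 10.0901
Minimum integer c = ⌊10.0901⌋ + 1 = 11
Check: 11·6.99 = 76.89 > 70.53, while 10·6.99 = 69.90 ≤ 70.53

Final: 11 servers


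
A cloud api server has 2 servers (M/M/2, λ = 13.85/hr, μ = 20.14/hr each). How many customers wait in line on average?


a = λ/μ = 0.6877; ρ = a/2 = 0.3438
P₀ = 0.488269
Lq = P₀·a^c·ρ / (c!·(1−ρ)²) = 0.488269·0.47291·0.3438/(2·0.43054)
= 0.09221

Final: 0.09221


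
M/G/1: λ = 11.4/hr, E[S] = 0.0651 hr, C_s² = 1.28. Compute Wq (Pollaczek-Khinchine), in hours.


ρ = λ·E[S] = 11.4·0.0651 = 0.7421
E[S²] = E[S]²(1+C_s²) = 0.0651²·(1+1.28) = 0.009663
Wq = λ·E[S²]/(2(1−ρ)) = 11.4·0.009663/(2·0.2579) = 0.21359 hr

Final: 0.21359 hr


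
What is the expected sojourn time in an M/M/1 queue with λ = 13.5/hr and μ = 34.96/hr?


W = 1/(μ−λ) = 1/(34.96 − 13.5) = 1/21.46 = 0.04660 hr

Final: 0.04660 hr


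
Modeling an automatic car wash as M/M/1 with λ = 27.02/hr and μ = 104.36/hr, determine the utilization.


ρ = λ/μ = 27.02/104.36 = 0.2589

Final: 0.2589


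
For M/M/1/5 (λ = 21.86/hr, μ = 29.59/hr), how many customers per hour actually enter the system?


ρ = 0.7388; P_K = (1−ρ)ρ^5/(1−ρ^6) = 0.068645
λ_eff = λ(1 − P_K) = 21.86·(1 − 0.068645) = 21.86·0.931355 = 20.3594 /hr

Final: 20.3594 /hr


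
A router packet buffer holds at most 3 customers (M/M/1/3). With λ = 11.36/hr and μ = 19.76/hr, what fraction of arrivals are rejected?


ρ = λ/μ = 11.36/19.76 = 0.5749
P_K = (1−ρ)ρ^K/(1−ρ^(K+1)) = (0.4251·0.190009)/(1 − 0.109236)
= 0.080773/0.890764 = 0.090678

Final: 0.090678


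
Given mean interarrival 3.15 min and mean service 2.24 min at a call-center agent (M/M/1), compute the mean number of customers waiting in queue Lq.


λ = 60/3.15 = 19.0476 /hr
μ = 60/2.24 = 26.7857 /hr
ρ = λ/μ = 19.0476/26.7857 = 0.7111
Lq = ρ²/(1−ρ) = 0.5057/0.2889 = 1.7504

Final: 1.7504


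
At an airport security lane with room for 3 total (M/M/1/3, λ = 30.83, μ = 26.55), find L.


ρ = 30.83/26.55 = 1.1612
L = ρ[1 − (K+1)ρ^K + Kρ^(K+1)] / [(1−ρ)(1−ρ^(K+1))]
Numerator: 1.1612·(1 − 4·1.565767 + 3·1.818176) = 0.222328
Denominator: (-0.1612)·(-0.818176) = 0.131894
L = 0.222328/0.131894 = 1.6857

Final: 1.6857


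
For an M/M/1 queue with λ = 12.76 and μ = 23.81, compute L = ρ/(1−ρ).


ρ = λ/μ = 12.76/23.81 = 0.5359
L = ρ/(1−ρ) = 0.5359/(1 − 0.5359) = 0.5359/0.4641 = 1.1548

Final: 1.1548


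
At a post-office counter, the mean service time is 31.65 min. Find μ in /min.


μ = 1/(service time) in consistent units.
1 minute = 1 min, so μ = 1/31.65 = 0.03160 per minute

Final: 0.03160 /min


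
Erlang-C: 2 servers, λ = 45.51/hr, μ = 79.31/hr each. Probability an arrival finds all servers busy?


a = λ/μ = 0.5738; ρ = a/2 = 0.2869
P₀ = 0.554108 (from M/M/c formula)
C(c,a) = [a^c/(c!(1−ρ))]·P₀ = [0.32927/(2·0.7131)]·0.554108
= 0.23088·0.554108 = 0.127932

Final: 0.127932


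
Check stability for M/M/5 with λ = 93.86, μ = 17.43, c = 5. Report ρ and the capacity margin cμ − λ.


Total capacity cμ = 5·17.43 = 87.15/hr
ρ = λ/(cμ) = 93.86/87.15 = 1.0770
Stable ⇔ ρ < 1: NO
Spare capacity = cμ − λ = 87.15 − 93.86 = -6.71/hr

Final: ρ = 1.0770; unstable; margin = -6.71/hr


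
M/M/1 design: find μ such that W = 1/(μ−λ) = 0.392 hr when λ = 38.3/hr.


W = 1/(μ−λ) ⇒ μ − λ = 1/W = 1/0.392 = 2.5510
μ = λ + 1/W = 38.3 + 2.5510 = 40.8510 per hr

Final: 40.8510 /hr


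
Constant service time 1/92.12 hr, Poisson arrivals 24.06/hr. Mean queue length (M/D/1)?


ρ = 24.06/92.12 = 0.2612
M/D/1: Lq = ρ²/(2(1−ρ)) = 0.06822/(2·0.7388) = 0.04617

Final: 0.04617


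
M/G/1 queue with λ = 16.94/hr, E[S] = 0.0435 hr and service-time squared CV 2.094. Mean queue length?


ρ = λ·E[S] = 16.94·0.0435 = 0.7369
Lq = ρ²(1+C_s²)/(2(1−ρ)) = 0.5430·(1+2.094)/(2·0.2631)
= 0.5430·3.0940/0.5262 = 3.19270

Final: 3.19270


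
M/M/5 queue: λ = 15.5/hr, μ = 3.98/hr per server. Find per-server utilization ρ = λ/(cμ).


ρ = λ/(cμ) = 15.5/(5·3.98) = 15.5/19.90 = 0.7789

Final: 0.7789


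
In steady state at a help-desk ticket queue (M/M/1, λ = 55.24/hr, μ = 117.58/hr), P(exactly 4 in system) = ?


ρ = 55.24/117.58 = 0.4698
P_n = (1−ρ)·ρ^n = (1 − 0.4698)·0.4698^4 = 0.5302·0.048717 = 0.025829

Final: 0.025829


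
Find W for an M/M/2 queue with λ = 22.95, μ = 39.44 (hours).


a = 0.5819; ρ = 0.2909; P₀ = 0.549249
Lq = P₀·a^c·ρ/(c!(1−ρ)²) = 0.05381
Wq = Lq/λ = 0.05381/22.95 = 0.002345 hr
W = Wq + 1/μ = 0.002345 + 0.02535 = 0.02770 hr

Final: 0.02770 hr


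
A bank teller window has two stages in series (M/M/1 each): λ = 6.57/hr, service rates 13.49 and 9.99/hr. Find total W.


Each node sees arrival rate λ = 6.57/hr (tandem ⇒ throughput preserved).
W₁ = 1/(μ₁−λ) = 1/(13.49−6.57) = 0.14451 hr
W₂ = 1/(μ₂−λ) = 1/(9.99−6.57) = 0.29240 hr
W_total = W₁ + W₂ = 0.14451 + 0.29240 = 0.43691 hr

Final: 0.43691 hr


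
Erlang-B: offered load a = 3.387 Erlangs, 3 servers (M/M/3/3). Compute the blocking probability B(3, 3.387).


B(c,a) = (a^c/c!) / Σ_{k=0}^{c} a^k/k!
a^3/3! = 6.475814
Σ terms (k=0..3): 1.00000 + 3.38700 + 5.73588 + 6.47581 = 16.598698
B = 6.475814/16.598698 = 0.390140

Final: 0.390140


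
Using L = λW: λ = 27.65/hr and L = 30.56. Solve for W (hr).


W = L/λ = 30.56/27.65 = 1.1052 hr

Final: 1.1052 hr


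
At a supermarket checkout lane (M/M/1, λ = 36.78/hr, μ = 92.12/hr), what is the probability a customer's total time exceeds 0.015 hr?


W ~ Exponential(μ−λ) for M/M/1.
μ − λ = 92.12 − 36.78 = 55.3400
P(W > t) = e^{−(μ−λ)t} = e^{−0.8301} = 0.436006

Final: 0.436006


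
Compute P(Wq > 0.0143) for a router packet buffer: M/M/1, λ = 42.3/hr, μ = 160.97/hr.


ρ = 42.3/160.97 = 0.2628
P(Wq > t) = ρ·e^{−(μ−λ)t} = 0.2628·e^{−1.6970}
= 0.2628·0.183236 = 0.048151

Final: 0.048151


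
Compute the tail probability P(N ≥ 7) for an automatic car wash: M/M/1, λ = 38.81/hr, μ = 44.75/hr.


ρ = 38.81/44.75 = 0.8673
P(N ≥ n) = ρ^n = 0.8673^7 = 0.369024

Final: 0.369024


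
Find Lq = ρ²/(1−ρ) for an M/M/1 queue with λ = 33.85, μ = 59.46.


ρ = 33.85/59.46 = 0.5693
Lq = ρ²/(1−ρ) = 0.3241/0.4307 = 0.7525

Final: 0.7525


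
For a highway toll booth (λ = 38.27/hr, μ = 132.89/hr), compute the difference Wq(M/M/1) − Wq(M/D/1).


ρ = 38.27/132.89 = 0.2880
Wq(M/M/1) = ρ/(μ−λ) = 0.2880/94.62 = 0.003044 hr
Wq(M/D/1) = ρ/(2(μ−λ)) = 0.001522 hr
Savings = 0.003044 − 0.001522 = 0.001522 hr

Final: 0.001522 hr


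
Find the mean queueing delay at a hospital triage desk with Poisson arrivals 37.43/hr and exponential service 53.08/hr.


ρ = 37.43/53.08 = 0.7052
Wq = ρ/(μ−λ) = 0.7052/(53.08 − 37.43) = 0.7052/15.65 = 0.04506 hr

Final: 0.04506 hr


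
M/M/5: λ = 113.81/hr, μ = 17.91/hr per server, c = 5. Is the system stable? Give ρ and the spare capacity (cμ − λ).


Total capacity cμ = 5·17.91 = 89.55/hr
ρ = λ/(cμ) = 113.81/89.55 = 1.2709
Stable ⇔ ρ < 1: NO
Spare capacity = cμ − λ = 89.55 − 113.81 = -24.26/hr

Final: ρ = 1.2709; unstable; margin = -24.26/hr


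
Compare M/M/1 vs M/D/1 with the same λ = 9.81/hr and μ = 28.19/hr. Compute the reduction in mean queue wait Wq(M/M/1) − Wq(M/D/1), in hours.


ρ = 9.81/28.19 = 0.3480
Wq(M/M/1) = ρ/(μ−λ) = 0.3480/18.38 = 0.01893 hr
Wq(M/D/1) = ρ/(2(μ−λ)) = 0.009467 hr
Savings = 0.01893 − 0.009467 = 0.009467 hr

Final: 0.009467 hr


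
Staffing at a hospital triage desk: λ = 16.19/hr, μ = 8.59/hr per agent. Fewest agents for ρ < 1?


Stability requires cμ > λ ⇔ c > λ/μ.
λ/μ = 16.19/8.59 = 1.8847
Minimum integer c = ⌊1.8847⌋ + 1 = 2
Check: 2·8.59 = 17.18 > 16.19, while 1·8.59 = 8.59 ≤ 16.19

Final: 2 servers


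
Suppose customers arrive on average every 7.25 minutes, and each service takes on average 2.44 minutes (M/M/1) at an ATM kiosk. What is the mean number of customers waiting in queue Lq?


λ = 60/7.25 = 8.2759 /hr
μ = 60/2.44 = 24.5902 /hr
ρ = λ/μ = 8.2759/24.5902 = 0.3366
Lq = ρ²/(1−ρ) = 0.1133/0.6634 = 0.1707

Final: 0.1707


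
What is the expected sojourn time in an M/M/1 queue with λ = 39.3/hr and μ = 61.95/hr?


W = 1/(μ−λ) = 1/(61.95 − 39.3) = 1/22.65 = 0.04415 hr

Final: 0.04415 hr


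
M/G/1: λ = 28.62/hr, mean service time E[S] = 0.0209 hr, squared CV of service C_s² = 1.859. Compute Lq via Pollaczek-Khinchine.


ρ = λ·E[S] = 28.62·0.0209 = 0.5982
Lq = ρ²(1+C_s²)/(2(1−ρ)) = 0.3578·(1+1.859)/(2·0.4018)
= 0.3578·2.8590/0.8037 = 1.27280

Final: 1.27280


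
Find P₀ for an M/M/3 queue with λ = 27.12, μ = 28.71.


a = λ/μ = 27.12/28.71 = 0.9446; ρ = a/c = 0.3149
Σ_{k=0}^{2} a^k/k! (terms k=0..2) = 1.00000 + 0.94462 + 0.44615 = 2.39077
Tail: a^3/(3!(1−ρ)) = 0.84289/(6·0.6851) = 0.20504
P₀ = 1/(2.39077 + 0.20504) = 1/2.59581 = 0.385236

Final: 0.385236


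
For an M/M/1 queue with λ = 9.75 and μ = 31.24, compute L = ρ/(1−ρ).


ρ = λ/μ = 9.75/31.24 = 0.3121
L = ρ/(1−ρ) = 0.3121/(1 − 0.3121) = 0.3121/0.6879 = 0.4537

Final: 0.4537


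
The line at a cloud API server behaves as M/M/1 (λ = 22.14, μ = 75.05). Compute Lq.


ρ = 22.14/75.05 = 0.2950
Lq = ρ²/(1−ρ) = 0.08703/0.7050 = 0.1234

Final: 0.1234


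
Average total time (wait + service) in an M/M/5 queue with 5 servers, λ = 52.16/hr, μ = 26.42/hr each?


a = 1.9743; ρ = 0.3949; P₀ = 0.137899
Lq = P₀·a^c·ρ/(c!(1−ρ)²) = 0.03716
Wq = Lq/λ = 0.03716/52.16 = 0.0007125 hr
W = Wq + 1/μ = 0.0007125 + 0.03785 = 0.03856 hr

Final: 0.03856 hr


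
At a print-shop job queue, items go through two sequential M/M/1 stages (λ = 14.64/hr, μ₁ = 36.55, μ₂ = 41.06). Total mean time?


Each node sees arrival rate λ = 14.64/hr (tandem ⇒ throughput preserved).
W₁ = 1/(μ₁−λ) = 1/(36.55−14.64) = 0.04564 hr
W₂ = 1/(μ₂−λ) = 1/(41.06−14.64) = 0.03785 hr
W_total = W₁ + W₂ = 0.04564 + 0.03785 = 0.08349 hr

Final: 0.08349 hr


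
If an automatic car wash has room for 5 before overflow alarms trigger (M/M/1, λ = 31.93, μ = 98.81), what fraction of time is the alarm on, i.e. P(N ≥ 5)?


ρ = 31.93/98.81 = 0.3231
P(N ≥ n) = ρ^n = 0.3231^5 = 0.003524

Final: 0.003524


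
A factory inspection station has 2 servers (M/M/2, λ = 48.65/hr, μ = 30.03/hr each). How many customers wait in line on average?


a = λ/μ = 1.6200; ρ = a/2 = 0.8100
P₀ = 0.104958
Lq = P₀·a^c·ρ / (c!·(1−ρ)²) = 0.104958·2.62455·0.8100/(2·0.03609)
= 3.09128

Final: 3.09128


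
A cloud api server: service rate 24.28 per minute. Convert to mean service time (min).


Mean service time = 1/μ = 1/24.28 minute = 0.04119 minute
In minutes: 0.04119 × 1 = 0.04119 min

Final: 0.04119 min


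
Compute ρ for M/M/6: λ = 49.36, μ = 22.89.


ρ = λ/(cμ) = 49.36/(6·22.89) = 49.36/137.34 = 0.3594

Final: 0.3594


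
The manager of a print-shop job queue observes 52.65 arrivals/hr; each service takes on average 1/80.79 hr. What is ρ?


ρ = λ/μ = 52.65/80.79 = 0.6517

Final: 0.6517


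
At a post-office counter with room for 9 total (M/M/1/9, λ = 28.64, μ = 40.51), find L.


ρ = 28.64/40.51 = 0.7070
L = ρ[1 − (K+1)ρ^K + Kρ^(K+1)] / [(1−ρ)(1−ρ^(K+1))]
Numerator: 0.7070·(1 − 10·0.044126 + 9·0.031197) = 0.593520
Denominator: (0.2930)·(0.968803) = 0.283873
L = 0.593520/0.283873 = 2.0908

Final: 2.0908


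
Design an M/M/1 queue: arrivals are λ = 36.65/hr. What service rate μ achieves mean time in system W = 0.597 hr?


W = 1/(μ−λ) ⇒ μ − λ = 1/W = 1/0.597 = 1.6750
μ = λ + 1/W = 36.65 + 1.6750 = 38.3250 per hr

Final: 38.3250 /hr


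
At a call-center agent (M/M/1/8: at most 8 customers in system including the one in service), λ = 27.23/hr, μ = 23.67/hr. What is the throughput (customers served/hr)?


ρ = 1.1504; P_K = (1−ρ)ρ^8/(1−ρ^9) = 0.182435
λ_eff = λ(1 − P_K) = 27.23·(1 − 0.182435) = 27.23·0.817565 = 22.2623 /hr

Final: 22.2623 /hr


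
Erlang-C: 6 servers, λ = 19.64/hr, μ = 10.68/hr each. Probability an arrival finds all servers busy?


a = λ/μ = 1.8390; ρ = a/6 = 0.3065
P₀ = 0.158843 (from M/M/c formula)
C(c,a) = [a^c/(c!(1−ρ))]·P₀ = [38.67420/(720·0.6935)]·0.158843
= 0.07745·0.158843 = 0.012303

Final: 0.012303


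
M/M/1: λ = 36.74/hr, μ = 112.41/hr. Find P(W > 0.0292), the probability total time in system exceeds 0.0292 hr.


W ~ Exponential(μ−λ) for M/M/1.
μ − λ = 112.41 − 36.74 = 75.6700
P(W > t) = e^{−(μ−λ)t} = e^{−2.2096} = 0.109748

Final: 0.109748


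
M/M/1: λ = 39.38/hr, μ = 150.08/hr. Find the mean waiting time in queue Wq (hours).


ρ = 39.38/150.08 = 0.2624
Wq = ρ/(μ−λ) = 0.2624/(150.08 − 39.38) = 0.2624/110.70 = 0.002370 hr

Final: 0.002370 hr


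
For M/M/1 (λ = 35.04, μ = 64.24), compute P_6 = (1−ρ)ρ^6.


ρ = 35.04/64.24 = 0.5455
P_n = (1−ρ)·ρ^n = (1 − 0.5455)·0.5455^6 = 0.4545·0.026336 = 0.011971

Final: 0.011971


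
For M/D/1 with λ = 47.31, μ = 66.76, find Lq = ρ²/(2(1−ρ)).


ρ = 47.31/66.76 = 0.7087
M/D/1: Lq = ρ²/(2(1−ρ)) = 0.5022/(2·0.2913) = 0.86187

Final: 0.86187


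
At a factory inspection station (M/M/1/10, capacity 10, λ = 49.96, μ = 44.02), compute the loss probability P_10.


ρ = λ/μ = 49.96/44.02 = 1.1349
P_K = (1−ρ)ρ^K/(1−ρ^(K+1)) = (-0.1349·3.545879)/(1 − 4.024355)
= -0.478476/-3.024355 = 0.158208

Final: 0.158208


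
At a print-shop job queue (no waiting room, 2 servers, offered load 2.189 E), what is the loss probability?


B(c,a) = (a^c/c!) / Σ_{k=0}^{c} a^k/k!
a^2/2! = 2.395860
Σ terms (k=0..2): 1.00000 + 2.18900 + 2.39586 = 5.584860
B = 2.395860/5.584860 = 0.428992

Final: 0.428992


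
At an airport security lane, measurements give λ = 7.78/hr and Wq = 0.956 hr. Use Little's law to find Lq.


Lq = λWq = 7.78·0.956 = 7.4377

Final: 7.4377


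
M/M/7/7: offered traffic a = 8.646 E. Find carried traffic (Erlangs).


B(7,8.646) = 0.343368 (Erlang-B)
Carried load = a(1 − B) = 8.646·(1 − 0.343368) = 8.646·0.656632 = 5.6772 E

Final: 5.6772 Erlangs


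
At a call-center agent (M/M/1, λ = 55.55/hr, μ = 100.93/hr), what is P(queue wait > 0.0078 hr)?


ρ = 55.55/100.93 = 0.5504
P(Wq > t) = ρ·e^{−(μ−λ)t} = 0.5504·e^{−0.3540}
= 0.5504·0.701900 = 0.386313

Final: 0.386313


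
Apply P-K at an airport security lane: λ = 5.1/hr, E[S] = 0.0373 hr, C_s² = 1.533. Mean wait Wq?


ρ = λ·E[S] = 5.1·0.0373 = 0.1902
E[S²] = E[S]²(1+C_s²) = 0.0373²·(1+1.533) = 0.003524
Wq = λ·E[S²]/(2(1−ρ)) = 5.1·0.003524/(2·0.8098) = 0.01110 hr

Final: 0.01110 hr


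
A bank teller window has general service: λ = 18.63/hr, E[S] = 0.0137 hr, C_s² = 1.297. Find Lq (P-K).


ρ = λ·E[S] = 18.63·0.0137 = 0.2552
Lq = ρ²(1+C_s²)/(2(1−ρ)) = 0.06514·(1+1.297)/(2·0.7448)
= 0.06514·2.2970/1.4895 = 0.10046

Final: 0.10046


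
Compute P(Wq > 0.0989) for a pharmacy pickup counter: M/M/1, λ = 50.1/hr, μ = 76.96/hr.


ρ = 50.1/76.96 = 0.6510
P(Wq > t) = ρ·e^{−(μ−λ)t} = 0.6510·e^{−2.6565}
= 0.6510·0.070197 = 0.045697

Final: 0.045697


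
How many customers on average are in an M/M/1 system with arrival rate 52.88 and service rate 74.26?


ρ = λ/μ = 52.88/74.26 = 0.7121
L = ρ/(1−ρ) = 0.7121/(1 − 0.7121) = 0.7121/0.2879 = 2.4733

Final: 2.4733


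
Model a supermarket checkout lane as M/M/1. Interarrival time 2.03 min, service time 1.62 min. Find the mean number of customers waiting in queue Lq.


λ = 60/2.03 = 29.5567 /hr
μ = 60/1.62 = 37.0370 /hr
ρ = λ/μ = 29.5567/37.0370 = 0.7980
Lq = ρ²/(1−ρ) = 0.6369/0.2020 = 3.1532

Final: 3.1532


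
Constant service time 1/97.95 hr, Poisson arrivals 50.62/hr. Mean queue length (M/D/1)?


ρ = 50.62/97.95 = 0.5168
M/D/1: Lq = ρ²/(2(1−ρ)) = 0.2671/(2·0.4832) = 0.27636

Final: 0.27636


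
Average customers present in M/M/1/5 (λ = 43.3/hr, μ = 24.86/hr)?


ρ = 43.3/24.86 = 1.7418
L = ρ[1 − (K+1)ρ^K + Kρ^(K+1)] / [(1−ρ)(1−ρ^(K+1))]
Numerator: 1.7418·(1 − 6·16.030012 + 5·27.920335) = 77.371496
Denominator: (-0.7418)·(-26.920335) = 19.968262
L = 77.371496/19.968262 = 3.8747

Final: 3.8747


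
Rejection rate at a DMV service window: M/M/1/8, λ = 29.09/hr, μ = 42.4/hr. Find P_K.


ρ = λ/μ = 29.09/42.4 = 0.6861
P_K = (1−ρ)ρ^K/(1−ρ^(K+1)) = (0.3139·0.049093)/(1 − 0.033682)
= 0.015411/0.966318 = 0.015948

Final: 0.015948


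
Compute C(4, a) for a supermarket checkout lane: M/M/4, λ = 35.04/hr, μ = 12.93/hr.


a = λ/μ = 2.7100; ρ = a/4 = 0.6775
P₀ = 0.056603 (from M/M/c formula)
C(c,a) = [a^c/(c!(1−ρ))]·P₀ = [53.93396/(24·0.3225)]·0.056603
= 6.96809·0.056603 = 0.394411

Final: 0.394411


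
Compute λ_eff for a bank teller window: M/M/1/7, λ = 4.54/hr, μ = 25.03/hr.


ρ = 0.1814; P_K = (1−ρ)ρ^7/(1−ρ^8) = 0.000005287
λ_eff = λ(1 − P_K) = 4.54·(1 − 0.000005287) = 4.54·0.999995 = 4.5400 /hr

Final: 4.5400 /hr


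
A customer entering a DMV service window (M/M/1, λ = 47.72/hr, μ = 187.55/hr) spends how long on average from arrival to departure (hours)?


W = 1/(μ−λ) = 1/(187.55 − 47.72) = 1/139.83 = 0.007152 hr

Final: 0.007152 hr


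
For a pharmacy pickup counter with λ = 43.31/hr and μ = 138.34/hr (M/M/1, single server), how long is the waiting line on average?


ρ = 43.31/138.34 = 0.3131
Lq = ρ²/(1−ρ) = 0.09801/0.6869 = 0.1427

Final: 0.1427


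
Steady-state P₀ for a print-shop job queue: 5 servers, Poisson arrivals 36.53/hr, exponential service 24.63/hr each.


a = λ/μ = 36.53/24.63 = 1.4832; ρ = a/c = 0.2966
Σ_{k=0}^{4} a^k/k! (terms k=0..4) = 1.00000 + 1.48315 + 1.09987 + 0.54376 + 0.20162 = 4.32839
Tail: a^5/(5!(1−ρ)) = 7.17672/(120·0.7034) = 0.08503
P₀ = 1/(4.32839 + 0.08503) = 1/4.41342 = 0.226582

Final: 0.226582


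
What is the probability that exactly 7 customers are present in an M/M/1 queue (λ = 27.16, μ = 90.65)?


ρ = 27.16/90.65 = 0.2996
P_n = (1−ρ)·ρ^n = (1 − 0.2996)·0.2996^7 = 0.7004·0.0002167 = 0.0001518

Final: 0.0001518


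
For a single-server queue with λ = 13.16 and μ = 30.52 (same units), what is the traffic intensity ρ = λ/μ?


ρ = λ/μ = 13.16/30.52 = 0.4312

Final: 0.4312


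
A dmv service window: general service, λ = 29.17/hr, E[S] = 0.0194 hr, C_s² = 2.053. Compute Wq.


ρ = λ·E[S] = 29.17·0.0194 = 0.5659
E[S²] = E[S]²(1+C_s²) = 0.0194²·(1+2.053) = 0.001149
Wq = λ·E[S²]/(2(1−ρ)) = 29.17·0.001149/(2·0.4341) = 0.03861 hr

Final: 0.03861 hr


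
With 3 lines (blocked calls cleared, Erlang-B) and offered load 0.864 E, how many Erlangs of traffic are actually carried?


B(3,0.864) = 0.045845 (Erlang-B)
Carried load = a(1 − B) = 0.864·(1 − 0.045845) = 0.864·0.954155 = 0.8244 E

Final: 0.8244 Erlangs


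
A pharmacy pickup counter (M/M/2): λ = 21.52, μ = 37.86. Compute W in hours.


a = 0.5684; ρ = 0.2842; P₀ = 0.557384
Lq = P₀·a^c·ρ/(c!(1−ρ)²) = 0.04995
Wq = Lq/λ = 0.04995/21.52 = 0.002321 hr
W = Wq + 1/μ = 0.002321 + 0.02641 = 0.02873 hr

Final: 0.02873 hr


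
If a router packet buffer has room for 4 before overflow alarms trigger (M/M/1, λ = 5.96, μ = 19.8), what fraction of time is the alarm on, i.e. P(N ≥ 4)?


ρ = 5.96/19.8 = 0.3010
P(N ≥ n) = ρ^n = 0.3010^4 = 0.008210

Final: 0.008210


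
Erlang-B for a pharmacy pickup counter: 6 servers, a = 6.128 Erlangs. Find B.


B(c,a) = (a^c/c!) / Σ_{k=0}^{c} a^k/k!
a^6/6! = 73.549554
Σ terms (k=0..6): 1.00000 + 6.12800 + 18.77619 + 38.35350 + 58.75756 + 72.01327 + 73.54955 = 268.578083
B = 73.549554/268.578083 = 0.273848

Final: 0.273848


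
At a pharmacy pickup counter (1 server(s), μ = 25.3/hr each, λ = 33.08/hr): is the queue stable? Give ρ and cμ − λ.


Total capacity cμ = 1·25.3 = 25.30/hr
ρ = λ/(cμ) = 33.08/25.30 = 1.3075
Stable ⇔ ρ < 1: NO
Spare capacity = cμ − λ = 25.30 − 33.08 = -7.78/hr

Final: ρ = 1.3075; unstable; margin = -7.78/hr


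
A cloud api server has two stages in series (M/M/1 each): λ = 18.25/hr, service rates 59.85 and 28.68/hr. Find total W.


Each node sees arrival rate λ = 18.25/hr (tandem ⇒ throughput preserved).
W₁ = 1/(μ₁−λ) = 1/(59.85−18.25) = 0.02404 hr
W₂ = 1/(μ₂−λ) = 1/(28.68−18.25) = 0.09588 hr
W_total = W₁ + W₂ = 0.02404 + 0.09588 = 0.11992 hr

Final: 0.11992 hr


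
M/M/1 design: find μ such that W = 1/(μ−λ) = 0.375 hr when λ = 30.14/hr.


W = 1/(μ−λ) ⇒ μ − λ = 1/W = 1/0.375 = 2.6667
μ = λ + 1/W = 30.14 + 2.6667 = 32.8067 per hr

Final: 32.8067 /hr


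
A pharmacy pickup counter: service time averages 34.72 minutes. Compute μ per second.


μ = 1/(service time) in consistent units.
1 second = 0.0166667 min, so μ = 0.0166667/34.72 = 0.0004800 per second

Final: 0.0004800 /sec


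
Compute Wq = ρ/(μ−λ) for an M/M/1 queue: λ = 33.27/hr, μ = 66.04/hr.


ρ = 33.27/66.04 = 0.5038
Wq = ρ/(μ−λ) = 0.5038/(66.04 − 33.27) = 0.5038/32.77 = 0.01537 hr

Final: 0.01537 hr


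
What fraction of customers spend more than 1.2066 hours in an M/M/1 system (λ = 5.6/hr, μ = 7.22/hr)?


W ~ Exponential(μ−λ) for M/M/1.
μ − λ = 7.22 − 5.6 = 1.6200
P(W > t) = e^{−(μ−λ)t} = e^{−1.9547} = 0.141608

Final: 0.141608


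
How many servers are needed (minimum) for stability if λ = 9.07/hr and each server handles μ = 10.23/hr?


Stability requires cμ > λ ⇔ c > λ/μ.
λ/μ = 9.07/10.23 = 0.8866
Minimum integer c = ⌊0.8866⌋ + 1 = 1
Check: 1·10.23 = 10.23 > 9.07, while 0·10.23 = 0.00 ≤ 9.07

Final: 1 servers


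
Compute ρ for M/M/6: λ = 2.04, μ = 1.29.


ρ = λ/(cμ) = 2.04/(6·1.29) = 2.04/7.74 = 0.2636

Final: 0.2636


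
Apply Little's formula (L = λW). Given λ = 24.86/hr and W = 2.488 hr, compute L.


L = λW = 24.86·2.488 = 61.8517

Final: 61.8517


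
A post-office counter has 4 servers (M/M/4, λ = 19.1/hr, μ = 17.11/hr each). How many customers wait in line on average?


a = λ/μ = 1.1163; ρ = a/4 = 0.2791
P₀ = 0.326694
Lq = P₀·a^c·ρ / (c!·(1−ρ)²) = 0.326694·1.55286·0.2791/(24·0.51973)
= 0.01135

Final: 0.01135


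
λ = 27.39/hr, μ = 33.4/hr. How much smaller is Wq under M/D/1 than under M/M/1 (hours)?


ρ = 27.39/33.4 = 0.8201
Wq(M/M/1) = ρ/(μ−λ) = 0.8201/6.01 = 0.13645 hr
Wq(M/D/1) = ρ/(2(μ−λ)) = 0.06822 hr
Savings = 0.13645 − 0.06822 = 0.06822 hr

Final: 0.06822 hr


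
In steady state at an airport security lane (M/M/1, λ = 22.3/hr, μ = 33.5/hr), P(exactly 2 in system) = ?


ρ = 22.3/33.5 = 0.6657
P_n = (1−ρ)·ρ^n = (1 − 0.6657)·0.6657^2 = 0.3343·0.443119 = 0.148147

Final: 0.148147


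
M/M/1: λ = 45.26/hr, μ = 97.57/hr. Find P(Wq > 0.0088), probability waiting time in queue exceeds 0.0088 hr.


ρ = 45.26/97.57 = 0.4639
P(Wq > t) = ρ·e^{−(μ−λ)t} = 0.4639·e^{−0.4603}
= 0.4639·0.631077 = 0.292739

Final: 0.292739


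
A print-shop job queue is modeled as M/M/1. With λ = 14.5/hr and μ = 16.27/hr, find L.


ρ = λ/μ = 14.5/16.27 = 0.8912
L = ρ/(1−ρ) = 0.8912/(1 − 0.8912) = 0.8912/0.1088 = 8.1921

Final: 8.1921


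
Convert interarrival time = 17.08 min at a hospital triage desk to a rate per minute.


λ = 1/(interarrival time) in consistent units.
1 minute = 1 min, so λ = 1/17.08 = 0.05855 per minute

Final: 0.05855 /min


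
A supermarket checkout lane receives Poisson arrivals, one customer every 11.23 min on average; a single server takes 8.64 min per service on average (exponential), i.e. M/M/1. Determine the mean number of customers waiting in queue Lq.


λ = 60/11.23 = 5.3428 /hr
μ = 60/8.64 = 6.9444 /hr
ρ = λ/μ = 5.3428/6.9444 = 0.7694
Lq = ρ²/(1−ρ) = 0.5919/0.2306 = 2.5665

Final: 2.5665
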